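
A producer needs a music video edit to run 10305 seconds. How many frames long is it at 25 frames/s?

257625 frames

Frames = 10305 × 25 = 257625.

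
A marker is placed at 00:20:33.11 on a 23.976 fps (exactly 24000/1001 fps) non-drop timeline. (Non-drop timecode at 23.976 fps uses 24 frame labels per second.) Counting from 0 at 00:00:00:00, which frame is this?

Total seconds to the label: (0 × 3600 + 20 × 60 + 33) = 1233.
Frame index = 1233 × 24 + 11 = 29603.

frame 29603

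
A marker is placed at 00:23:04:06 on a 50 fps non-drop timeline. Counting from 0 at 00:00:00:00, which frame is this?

69206

Total seconds to the label: (0 × 3600 + 23 × 60 + 4) = 1384.
Frame index = 1384 × 50 + 6 = 69206.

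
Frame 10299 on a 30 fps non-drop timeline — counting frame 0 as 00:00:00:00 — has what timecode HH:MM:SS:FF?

10299 ÷ 30 = 343 full seconds, remainder 9 frames.
343 s = 0 h 5 min 43 s.
Timecode: 00:05:43:09.

00:05:43:09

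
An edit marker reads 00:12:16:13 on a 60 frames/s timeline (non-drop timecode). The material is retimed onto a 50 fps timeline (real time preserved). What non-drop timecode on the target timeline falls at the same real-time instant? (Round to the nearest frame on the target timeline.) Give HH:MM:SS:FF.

Source frame index: (0×3600 + 12×60 + 16) × 60 + 13 = 44173.
Real time: 44173 / (60) = 44173/60 s.
Target frame: (44173/60) × (50) = 220865/6 ≈ 36810.833 → 36811.
At 50 labels/s: frame 36811 → 00:12:16:11.

00:12:16:11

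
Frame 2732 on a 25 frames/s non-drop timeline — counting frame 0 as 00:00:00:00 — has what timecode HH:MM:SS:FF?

2732 ÷ 25 = 109 full seconds, remainder 7 frames.
109 s = 0 h 1 min 49 s.
Timecode: 00:01:49:07.

00:01:49:07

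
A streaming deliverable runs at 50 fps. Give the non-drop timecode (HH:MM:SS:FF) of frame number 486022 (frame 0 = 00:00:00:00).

02:42:00:22

486022 ÷ 50 = 9720 full seconds, remainder 22 frames.
9720 s = 2 h 42 min 0 s.
Timecode: 02:42:00:22.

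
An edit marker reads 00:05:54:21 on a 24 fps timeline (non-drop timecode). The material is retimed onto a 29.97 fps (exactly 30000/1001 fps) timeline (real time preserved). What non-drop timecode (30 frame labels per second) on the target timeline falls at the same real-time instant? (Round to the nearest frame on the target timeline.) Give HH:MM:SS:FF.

Source frame index: (0×3600 + 5×60 + 54) × 24 + 21 = 8517.
Real time: 8517 / (24) = 2839/8 s.
Target frame: (2839/8) × (30000/1001) = 10646250/1001 ≈ 10635.614 → 10636.
At 30 labels/s: frame 10636 → 00:05:54:16.

00:05:54:16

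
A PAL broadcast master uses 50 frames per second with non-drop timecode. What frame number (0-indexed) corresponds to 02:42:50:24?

Total seconds to the label: (2 × 3600 + 42 × 60 + 50) = 9770.
Frame index = 9770 × 50 + 24 = 488524.

frame 488524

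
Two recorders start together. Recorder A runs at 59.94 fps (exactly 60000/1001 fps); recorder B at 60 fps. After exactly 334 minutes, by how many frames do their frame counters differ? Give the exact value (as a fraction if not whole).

1202400/1001 frames

334 min = 20040 s.
A emits 60000/1001 × 20040 = 1202400000/1001 frames; B emits 60 × 20040 = 1202400.
Difference = 1202400/1001 frames (≈ 1201.1988); B is ahead of A.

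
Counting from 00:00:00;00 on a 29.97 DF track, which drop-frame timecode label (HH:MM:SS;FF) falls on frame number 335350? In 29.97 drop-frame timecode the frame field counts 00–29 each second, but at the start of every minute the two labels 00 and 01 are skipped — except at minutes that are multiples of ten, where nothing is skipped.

Each 10-minute DF block holds 10 × 60 × 30 − 9 × 2 = 17982 frames. 335350 ÷ 17982 → 18 full blocks, remainder 11674.
Within the partial block the first minute is 1800 frames and each further minute 1798, so 6 further minute boundaries passed. Total skipped labels = 18 × 18 + 2 × 6 = 336.
Non-drop label index = 335350 + 336 = 335686; at 30 labels/s that is 03:06:29:16, i.e. DF 03:06:29;16.

03:06:29;16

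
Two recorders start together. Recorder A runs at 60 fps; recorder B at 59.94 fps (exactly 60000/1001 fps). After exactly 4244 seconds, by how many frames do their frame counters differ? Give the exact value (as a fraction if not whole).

A emits 60 × 4244 = 254640 frames; B emits 60000/1001 × 4244 = 254640000/1001.
Difference = 254640/1001 frames (≈ 254.3856); B is behind A.

254640/1001 frames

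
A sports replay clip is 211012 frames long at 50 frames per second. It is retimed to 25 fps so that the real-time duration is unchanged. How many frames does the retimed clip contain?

105506 frames

Frames at target rate = 211012 × (25) / (50) = 105506.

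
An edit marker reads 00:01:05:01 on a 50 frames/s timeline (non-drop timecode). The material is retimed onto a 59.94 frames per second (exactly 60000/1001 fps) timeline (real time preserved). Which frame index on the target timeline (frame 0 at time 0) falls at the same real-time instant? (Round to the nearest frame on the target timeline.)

Source frame index: (0×3600 + 1×60 + 5) × 50 + 1 = 3251.
Real time: 3251 / (50) = 3251/50 s.
Target frame: (3251/50) × (60000/1001) = 3901200/1001 ≈ 3897.303 → 3897.

frame 3897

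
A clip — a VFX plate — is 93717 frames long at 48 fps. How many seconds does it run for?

1952.4375 seconds

Running time = 93717 / (48) = 1952.4375 s.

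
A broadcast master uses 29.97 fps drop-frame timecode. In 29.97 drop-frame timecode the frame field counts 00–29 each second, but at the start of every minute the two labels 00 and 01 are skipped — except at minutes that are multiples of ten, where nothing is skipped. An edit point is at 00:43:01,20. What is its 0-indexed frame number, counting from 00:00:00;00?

77372

Complete 10-minute blocks: 4, each 17982 frames → 71928.
Remaining 3 whole minutes in the current block: 1800 + 2 × 1798 = 5396 frames.
Within the current minute: 1 × 30 + 20 − 2 = 48 (labels ;00/;01 skipped at this minute). Total = 71928 + 5396 + 48 = 77372.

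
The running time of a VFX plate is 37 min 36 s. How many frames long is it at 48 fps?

108288 frames

37 min 36 s = 2256 s.
Frames = 2256 × 48 = 108288.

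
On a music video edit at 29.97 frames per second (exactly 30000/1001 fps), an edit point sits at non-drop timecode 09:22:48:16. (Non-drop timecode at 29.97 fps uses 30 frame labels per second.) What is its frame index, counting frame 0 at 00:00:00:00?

Total seconds to the label: (9 × 3600 + 22 × 60 + 48) = 33768.
Frame index = 33768 × 30 + 16 = 1013056.

1013056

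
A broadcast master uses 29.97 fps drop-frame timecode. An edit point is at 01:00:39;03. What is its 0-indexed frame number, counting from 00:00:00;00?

Complete 10-minute blocks: 6, each 17982 frames → 107892.
Remaining 0 whole minutes in the current block: 0 frames.
Within the current minute: 39 × 30 + 3 = 1173. Total = 107892 + 0 + 1173 = 109065.

109065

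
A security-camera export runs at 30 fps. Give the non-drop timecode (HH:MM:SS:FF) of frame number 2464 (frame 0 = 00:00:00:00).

2464 ÷ 30 = 82 full seconds, remainder 4 frames.
82 s = 0 h 1 min 22 s.
Timecode: 00:01:22:04.

00:01:22:04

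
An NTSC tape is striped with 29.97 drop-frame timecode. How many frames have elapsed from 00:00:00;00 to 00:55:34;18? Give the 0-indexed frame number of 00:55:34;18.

99938

As if non-drop at 30 labels/s: (0 × 3600 + 55 × 60 + 34) × 30 + 18 = 100038.
Minute boundaries passed: 55; those not divisible by 10: 55 − 5 = 50; dropped labels = 2 × 50 = 100.
Actual frame index = 100038 − 100 = 99938.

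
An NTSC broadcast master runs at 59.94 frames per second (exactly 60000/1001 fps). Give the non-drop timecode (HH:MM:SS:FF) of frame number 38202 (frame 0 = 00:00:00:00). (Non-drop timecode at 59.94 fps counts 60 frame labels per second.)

38202 ÷ 60 = 636 full seconds, remainder 42 frames.
636 s = 0 h 10 min 36 s.
Timecode: 00:10:36:42.

00:10:36:42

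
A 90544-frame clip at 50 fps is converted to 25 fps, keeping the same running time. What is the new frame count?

Target frames = source frames × (target rate / source rate) = 90544 × (25)/(50) = 90544 × 1/2 = 45272.

45272 frames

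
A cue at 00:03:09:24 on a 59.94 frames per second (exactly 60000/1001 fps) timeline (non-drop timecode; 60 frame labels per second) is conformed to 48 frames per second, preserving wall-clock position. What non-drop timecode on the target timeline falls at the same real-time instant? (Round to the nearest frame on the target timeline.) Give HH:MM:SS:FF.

00:03:09:28

Source frame index: (0×3600 + 3×60 + 9) × 60 + 24 = 11364.
Real time: 11364 / (60000/1001) = 947947/5000 s.
Target frame: (947947/5000) × (48) = 5687682/625 ≈ 9100.291 → 9100.
At 48 labels/s: frame 9100 → 00:03:09:28.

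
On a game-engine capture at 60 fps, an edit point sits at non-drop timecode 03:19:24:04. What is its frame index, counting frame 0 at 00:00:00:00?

717844

Total seconds to the label: (3 × 3600 + 19 × 60 + 24) = 11964.
Frame index = 11964 × 60 + 4 = 717844.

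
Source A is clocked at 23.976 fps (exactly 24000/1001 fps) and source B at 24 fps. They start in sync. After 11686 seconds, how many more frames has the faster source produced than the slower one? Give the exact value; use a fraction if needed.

A emits 24000/1001 × 11686 = 280464000/1001 frames; B emits 24 × 11686 = 280464.
Difference = 280464/1001 frames (≈ 280.1838); B is ahead of A.

280464/1001 frames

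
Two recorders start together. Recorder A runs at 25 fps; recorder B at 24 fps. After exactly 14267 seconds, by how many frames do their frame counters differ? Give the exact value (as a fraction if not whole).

14267 frames

A emits 25 × 14267 = 356675 frames; B emits 24 × 14267 = 342408.
Difference = 14267 frames; B is behind A.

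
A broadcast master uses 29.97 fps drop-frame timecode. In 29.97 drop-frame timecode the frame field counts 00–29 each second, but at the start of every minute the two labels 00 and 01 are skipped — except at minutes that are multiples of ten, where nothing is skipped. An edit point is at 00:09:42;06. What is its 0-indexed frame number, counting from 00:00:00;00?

Complete 10-minute blocks: 0, each 17982 frames → 0.
Remaining 9 whole minutes in the current block: 1800 + 8 × 1798 = 16184 frames.
Within the current minute: 42 × 30 + 6 − 2 = 1264 (labels ;00/;01 skipped at this minute). Total = 0 + 16184 + 1264 = 17448.

17448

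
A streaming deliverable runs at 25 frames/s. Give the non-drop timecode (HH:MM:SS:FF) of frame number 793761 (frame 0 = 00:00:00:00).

08:49:10:11

793761 ÷ 25 = 31750 full seconds, remainder 11 frames.
31750 s = 8 h 49 min 10 s.
Timecode: 08:49:10:11.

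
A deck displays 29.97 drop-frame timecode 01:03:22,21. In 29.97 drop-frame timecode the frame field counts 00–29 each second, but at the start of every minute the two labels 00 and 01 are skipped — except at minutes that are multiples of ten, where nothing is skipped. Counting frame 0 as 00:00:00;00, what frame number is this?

113967

As if non-drop at 30 labels/s: (1 × 3600 + 3 × 60 + 22) × 30 + 21 = 114081.
Minute boundaries passed: 63; those not divisible by 10: 63 − 6 = 57; dropped labels = 2 × 57 = 114.
Actual frame index = 114081 − 114 = 113967.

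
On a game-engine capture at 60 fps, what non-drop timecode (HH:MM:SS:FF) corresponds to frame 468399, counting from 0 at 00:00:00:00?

468399 ÷ 60 = 7806 full seconds, remainder 39 frames.
7806 s = 2 h 10 min 6 s.
Timecode: 02:10:06:39.

02:10:06:39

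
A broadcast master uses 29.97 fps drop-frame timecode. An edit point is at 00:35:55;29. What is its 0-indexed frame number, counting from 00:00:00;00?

64615

Complete 10-minute blocks: 3, each 17982 frames → 53946.
Remaining 5 whole minutes in the current block: 1800 + 4 × 1798 = 8992 frames.
Within the current minute: 55 × 30 + 29 − 2 = 1677 (labels ;00/;01 skipped at this minute). Total = 53946 + 8992 + 1677 = 64615.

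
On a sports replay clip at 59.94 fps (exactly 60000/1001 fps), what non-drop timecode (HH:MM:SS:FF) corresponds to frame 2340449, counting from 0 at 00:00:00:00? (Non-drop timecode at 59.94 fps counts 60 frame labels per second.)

10:50:07:29

2340449 ÷ 60 = 39007 full seconds, remainder 29 frames.
39007 s = 10 h 50 min 7 s.
Timecode: 10:50:07:29.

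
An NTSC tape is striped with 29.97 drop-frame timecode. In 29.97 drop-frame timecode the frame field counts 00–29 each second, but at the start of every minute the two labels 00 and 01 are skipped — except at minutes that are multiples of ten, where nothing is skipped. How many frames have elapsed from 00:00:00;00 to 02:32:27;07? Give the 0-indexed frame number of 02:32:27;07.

Complete 10-minute blocks: 15, each 17982 frames → 269730.
Remaining 2 whole minutes in the current block: 1800 + 1 × 1798 = 3598 frames.
Within the current minute: 27 × 30 + 7 − 2 = 815 (labels ;00/;01 skipped at this minute). Total = 269730 + 3598 + 815 = 274143.

274143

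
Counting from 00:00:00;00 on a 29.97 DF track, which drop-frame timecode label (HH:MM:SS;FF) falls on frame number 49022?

Each 10-minute DF block holds 10 × 60 × 30 − 9 × 2 = 17982 frames. 49022 ÷ 17982 → 2 full blocks, remainder 13058.
Within the partial block the first minute is 1800 frames and each further minute 1798, so 7 further minute boundaries passed. Total skipped labels = 18 × 2 + 2 × 7 = 50.
Non-drop label index = 49022 + 50 = 49072; at 30 labels/s that is 00:27:15:22, i.e. DF 00:27:15;22.

00:27:15;22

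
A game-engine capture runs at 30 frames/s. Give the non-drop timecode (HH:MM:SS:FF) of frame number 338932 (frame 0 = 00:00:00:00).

03:08:17:22

338932 ÷ 30 = 11297 full seconds, remainder 22 frames.
11297 s = 3 h 8 min 17 s.
Timecode: 03:08:17:22.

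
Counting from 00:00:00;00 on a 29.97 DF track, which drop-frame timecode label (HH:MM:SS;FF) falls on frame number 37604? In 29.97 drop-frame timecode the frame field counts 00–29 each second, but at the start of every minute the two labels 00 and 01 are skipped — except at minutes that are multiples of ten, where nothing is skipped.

00:20:54;20

Each 10-minute DF block holds 10 × 60 × 30 − 9 × 2 = 17982 frames. 37604 ÷ 17982 → 2 full blocks, remainder 1640.
Within the partial block the first minute is 1800 frames and each further minute 1798, so 0 further minute boundaries passed. Total skipped labels = 18 × 2 + 2 × 0 = 36.
Non-drop label index = 37604 + 36 = 37640; at 30 labels/s that is 00:20:54:20, i.e. DF 00:20:54;20.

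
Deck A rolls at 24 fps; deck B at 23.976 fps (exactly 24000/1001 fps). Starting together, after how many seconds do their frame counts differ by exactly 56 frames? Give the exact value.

The gap grows by |24000/1001 − 24| = 24/1001 frames per second.
Time for a 56-frame gap: 56 ÷ (24/1001) = 7007/3 s.

7007/3 seconds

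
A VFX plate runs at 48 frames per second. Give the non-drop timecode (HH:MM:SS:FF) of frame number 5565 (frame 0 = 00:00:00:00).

5565 ÷ 48 = 115 full seconds, remainder 45 frames.
115 s = 0 h 1 min 55 s.
Timecode: 00:01:55:45.

00:01:55:45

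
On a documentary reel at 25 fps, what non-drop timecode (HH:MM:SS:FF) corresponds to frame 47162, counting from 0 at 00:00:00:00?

00:31:26:12

47162 ÷ 25 = 1886 full seconds, remainder 12 frames.
1886 s = 0 h 31 min 26 s.
Timecode: 00:31:26:12.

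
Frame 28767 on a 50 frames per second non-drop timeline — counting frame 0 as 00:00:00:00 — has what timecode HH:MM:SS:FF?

00:09:35:17

28767 ÷ 50 = 575 full seconds, remainder 17 frames.
575 s = 0 h 9 min 35 s.
Timecode: 00:09:35:17.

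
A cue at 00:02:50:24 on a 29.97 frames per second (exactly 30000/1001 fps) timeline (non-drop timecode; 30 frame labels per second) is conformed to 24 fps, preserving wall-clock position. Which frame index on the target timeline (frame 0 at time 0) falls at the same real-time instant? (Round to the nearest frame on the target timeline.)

frame 4103

Source frame index: (0×3600 + 2×60 + 50) × 30 + 24 = 5124.
Real time: 5124 / (30000/1001) = 427427/2500 s.
Target frame: (427427/2500) × (24) = 2564562/625 ≈ 4103.299 → 4103.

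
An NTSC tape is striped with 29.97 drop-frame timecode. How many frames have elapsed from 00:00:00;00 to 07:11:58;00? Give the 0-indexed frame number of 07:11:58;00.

As if non-drop at 30 labels/s: (7 × 3600 + 11 × 60 + 58) × 30 + 0 = 777540.
Minute boundaries passed: 431; those not divisible by 10: 431 − 43 = 388; dropped labels = 2 × 388 = 776.
Actual frame index = 777540 − 776 = 776764.

776764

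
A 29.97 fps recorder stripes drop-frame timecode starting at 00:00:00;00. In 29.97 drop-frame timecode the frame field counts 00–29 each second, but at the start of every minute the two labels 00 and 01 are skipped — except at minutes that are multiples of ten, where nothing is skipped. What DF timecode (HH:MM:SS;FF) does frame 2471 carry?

Each 10-minute DF block holds 10 × 60 × 30 − 9 × 2 = 17982 frames. 2471 ÷ 17982 → 0 full blocks, remainder 2471.
Within the partial block the first minute is 1800 frames and each further minute 1798, so 1 further minute boundary passed. Total skipped labels = 18 × 0 + 2 × 1 = 2.
Non-drop label index = 2471 + 2 = 2473; at 30 labels/s that is 00:01:22:13, i.e. DF 00:01:22;13.

00:01:22;13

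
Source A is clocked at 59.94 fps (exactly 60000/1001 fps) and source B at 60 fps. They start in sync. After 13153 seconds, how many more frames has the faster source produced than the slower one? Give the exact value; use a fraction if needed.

112740/143 frames

A emits 60000/1001 × 13153 = 112740000/143 frames; B emits 60 × 13153 = 789180.
Difference = 112740/143 frames (≈ 788.3916); B is ahead of A.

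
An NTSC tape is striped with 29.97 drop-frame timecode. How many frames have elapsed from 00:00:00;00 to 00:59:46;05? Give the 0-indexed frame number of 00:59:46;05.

Complete 10-minute blocks: 5, each 17982 frames → 89910.
Remaining 9 whole minutes in the current block: 1800 + 8 × 1798 = 16184 frames.
Within the current minute: 46 × 30 + 5 − 2 = 1383 (labels ;00/;01 skipped at this minute). Total = 89910 + 16184 + 1383 = 107477.

107477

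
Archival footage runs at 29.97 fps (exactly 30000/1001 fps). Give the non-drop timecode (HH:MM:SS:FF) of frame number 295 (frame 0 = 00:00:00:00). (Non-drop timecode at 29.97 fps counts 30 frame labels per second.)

00:00:09:25

295 ÷ 30 = 9 full seconds, remainder 25 frames.
9 s = 0 h 0 min 9 s.
Timecode: 00:00:09:25.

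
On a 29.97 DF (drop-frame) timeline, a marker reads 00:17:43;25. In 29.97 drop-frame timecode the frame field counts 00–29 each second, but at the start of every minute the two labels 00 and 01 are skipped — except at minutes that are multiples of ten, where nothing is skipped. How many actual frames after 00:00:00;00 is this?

31883

As if non-drop at 30 labels/s: (0 × 3600 + 17 × 60 + 43) × 30 + 25 = 31915.
Minute boundaries passed: 17; those not divisible by 10: 17 − 1 = 16; dropped labels = 2 × 16 = 32.
Actual frame index = 31915 − 32 = 31883.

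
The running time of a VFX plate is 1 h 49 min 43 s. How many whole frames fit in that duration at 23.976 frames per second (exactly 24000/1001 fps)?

1 h 49 min 43 s = 6583 s.
Frames = 6583 × 24000/1001 = 157992000/1001 ≈ 157834.1658.
Complete frames: 157834.

157834 frames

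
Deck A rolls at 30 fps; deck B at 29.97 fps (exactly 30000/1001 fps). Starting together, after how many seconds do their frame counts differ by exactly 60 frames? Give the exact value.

2002 seconds

The gap grows by |30000/1001 − 30| = 30/1001 frames per second.
Time for a 60-frame gap: 60 ÷ (30/1001) = 2002 s.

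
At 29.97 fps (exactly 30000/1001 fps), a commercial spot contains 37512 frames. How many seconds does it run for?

Running time = 37512 / (30000/1001) = 1251.6504 s.

1251.6504 seconds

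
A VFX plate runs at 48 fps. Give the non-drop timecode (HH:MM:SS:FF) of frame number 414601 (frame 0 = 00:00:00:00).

414601 ÷ 48 = 8637 full seconds, remainder 25 frames.
8637 s = 2 h 23 min 57 s.
Timecode: 02:23:57:25.

02:23:57:25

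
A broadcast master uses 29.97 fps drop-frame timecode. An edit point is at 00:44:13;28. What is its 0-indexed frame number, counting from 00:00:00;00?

Complete 10-minute blocks: 4, each 17982 frames → 71928.
Remaining 4 whole minutes in the current block: 1800 + 3 × 1798 = 7194 frames.
Within the current minute: 13 × 30 + 28 − 2 = 416 (labels ;00/;01 skipped at this minute). Total = 71928 + 7194 + 416 = 79538.

79538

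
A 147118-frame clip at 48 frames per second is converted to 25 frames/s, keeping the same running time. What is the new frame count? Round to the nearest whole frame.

76624 frames

Frames at target rate = 147118 × (25) / (48) = 1838975/24 ≈ 76623.958.
Nearest whole frame: 76624.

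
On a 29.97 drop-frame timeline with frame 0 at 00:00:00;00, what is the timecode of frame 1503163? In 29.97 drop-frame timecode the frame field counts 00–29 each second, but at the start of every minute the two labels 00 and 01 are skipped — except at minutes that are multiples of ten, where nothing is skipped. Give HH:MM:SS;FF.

Ten DF minutes hold 17982 frames, so frame 1503163 lies in block 83 (frames 1492506–1510487) with 10657 frames into that block.
The block's first minute is 1800 frames and the rest 1798 each; 10657 frames reaches minute 5, so 83 × 18 + 5 × 2 = 1504 labels have been skipped so far.
Adding those back, label number 1503163 + 1504 = 1504667 at 30 labels/s is 50155 s + 17 f = 13 h 55 min 55 s frame 17, i.e. 13:55:55;17.

13:55:55;17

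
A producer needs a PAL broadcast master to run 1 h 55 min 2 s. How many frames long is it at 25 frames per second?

172550 frames

1 h 55 min 2 s = 6902 s.
Frames = 6902 × 25 = 172550.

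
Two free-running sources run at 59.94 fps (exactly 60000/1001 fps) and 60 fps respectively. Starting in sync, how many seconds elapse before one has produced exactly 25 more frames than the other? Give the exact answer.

The gap grows by |60 − 60000/1001| = 60/1001 frames per second.
Time for a 25-frame gap: 25 ÷ (60/1001) = 5005/12 s.

5005/12 seconds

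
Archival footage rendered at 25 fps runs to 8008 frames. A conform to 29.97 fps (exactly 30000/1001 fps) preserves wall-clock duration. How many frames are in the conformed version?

Target frames = source frames × (target rate / source rate) = 8008 × (30000/1001)/(25) = 8008 × 1200/1001 = 9600.

9600 frames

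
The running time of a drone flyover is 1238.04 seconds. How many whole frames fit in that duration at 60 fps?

74282 frames

Frames = 1238.04 × 60 = 371412/5 ≈ 74282.4000.
Complete frames: 74282.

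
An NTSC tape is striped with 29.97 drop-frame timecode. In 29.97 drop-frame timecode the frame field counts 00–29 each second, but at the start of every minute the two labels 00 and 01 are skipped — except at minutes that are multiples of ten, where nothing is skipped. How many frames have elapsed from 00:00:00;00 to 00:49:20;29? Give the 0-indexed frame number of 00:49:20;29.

88739

Complete 10-minute blocks: 4, each 17982 frames → 71928.
Remaining 9 whole minutes in the current block: 1800 + 8 × 1798 = 16184 frames.
Within the current minute: 20 × 30 + 29 − 2 = 627 (labels ;00/;01 skipped at this minute). Total = 71928 + 16184 + 627 = 88739.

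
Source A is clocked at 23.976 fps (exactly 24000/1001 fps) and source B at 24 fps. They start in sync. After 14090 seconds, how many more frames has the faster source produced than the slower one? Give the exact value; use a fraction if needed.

A emits 24000/1001 × 14090 = 338160000/1001 frames; B emits 24 × 14090 = 338160.
Difference = 338160/1001 frames (≈ 337.8222); B is ahead of A.

338160/1001 frames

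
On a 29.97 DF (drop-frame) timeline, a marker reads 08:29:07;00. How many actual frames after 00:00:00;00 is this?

915492

As if non-drop at 30 labels/s: (8 × 3600 + 29 × 60 + 7) × 30 + 0 = 916410.
Minute boundaries passed: 509; those not divisible by 10: 509 − 50 = 459; dropped labels = 2 × 459 = 918.
Actual frame index = 916410 − 918 = 915492.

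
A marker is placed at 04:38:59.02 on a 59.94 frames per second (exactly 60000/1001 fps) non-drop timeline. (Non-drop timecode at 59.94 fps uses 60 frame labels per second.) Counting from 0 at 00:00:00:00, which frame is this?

frame 1004342

Total seconds to the label: (4 × 3600 + 38 × 60 + 59) = 16739.
Frame index = 16739 × 60 + 2 = 1004342.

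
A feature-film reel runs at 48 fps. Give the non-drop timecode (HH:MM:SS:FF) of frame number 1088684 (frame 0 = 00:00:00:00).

06:18:00:44

1088684 ÷ 48 = 22680 full seconds, remainder 44 frames.
22680 s = 6 h 18 min 0 s.
Timecode: 06:18:00:44.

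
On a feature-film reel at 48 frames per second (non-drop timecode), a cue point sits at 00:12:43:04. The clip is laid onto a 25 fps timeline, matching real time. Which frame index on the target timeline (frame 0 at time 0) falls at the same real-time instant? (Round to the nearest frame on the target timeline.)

Source frame index: (0×3600 + 12×60 + 43) × 48 + 4 = 36628.
Real time: 36628 / (48) = 9157/12 s.
Target frame: (9157/12) × (25) = 228925/12 ≈ 19077.083 → 19077.

frame 19077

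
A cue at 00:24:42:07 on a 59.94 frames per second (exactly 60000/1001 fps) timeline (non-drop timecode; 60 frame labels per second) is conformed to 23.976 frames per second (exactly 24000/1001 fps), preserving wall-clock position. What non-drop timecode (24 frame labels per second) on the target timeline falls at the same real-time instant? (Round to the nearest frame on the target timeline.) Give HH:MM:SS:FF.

00:24:42:03

Source frame index: (0×3600 + 24×60 + 42) × 60 + 7 = 88927.
Real time: 88927 / (60000/1001) = 89015927/60000 s.
Target frame: (89015927/60000) × (24000/1001) = 177854/5 ≈ 35570.800 → 35571.
At 24 labels/s: frame 35571 → 00:24:42:03.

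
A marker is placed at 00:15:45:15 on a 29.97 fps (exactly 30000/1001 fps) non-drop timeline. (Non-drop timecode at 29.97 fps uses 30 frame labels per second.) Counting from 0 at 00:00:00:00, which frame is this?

frame 28365

Total seconds to the label: (0 × 3600 + 15 × 60 + 45) = 945.
Frame index = 945 × 30 + 15 = 28365.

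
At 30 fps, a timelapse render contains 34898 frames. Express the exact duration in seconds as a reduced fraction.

17449/15 seconds

Running time = 34898 ÷ (30) = 34898 × 1/30 = 17449/15 s.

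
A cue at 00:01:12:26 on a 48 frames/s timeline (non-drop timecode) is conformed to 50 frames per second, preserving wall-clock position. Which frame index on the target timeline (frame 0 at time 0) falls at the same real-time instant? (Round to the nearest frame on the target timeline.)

frame 3627

Source frame index: (0×3600 + 1×60 + 12) × 48 + 26 = 3482.
Real time: 3482 / (48) = 1741/24 s.
Target frame: (1741/24) × (50) = 43525/12 ≈ 3627.083 → 3627.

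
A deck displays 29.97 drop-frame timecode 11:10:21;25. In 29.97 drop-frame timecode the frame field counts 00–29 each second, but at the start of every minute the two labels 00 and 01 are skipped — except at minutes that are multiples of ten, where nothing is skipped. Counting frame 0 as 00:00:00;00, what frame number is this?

As if non-drop at 30 labels/s: (11 × 3600 + 10 × 60 + 21) × 30 + 25 = 1206655.
Minute boundaries passed: 670; those not divisible by 10: 670 − 67 = 603; dropped labels = 2 × 603 = 1206.
Actual frame index = 1206655 − 1206 = 1205449.

1205449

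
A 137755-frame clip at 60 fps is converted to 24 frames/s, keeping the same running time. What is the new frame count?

55102 frames

Frames at target rate = 137755 × (24) / (60) = 55102.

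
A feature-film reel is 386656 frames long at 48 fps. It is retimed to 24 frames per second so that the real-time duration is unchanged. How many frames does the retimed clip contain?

Frames at target rate = 386656 × (24) / (48) = 193328.

193328 frames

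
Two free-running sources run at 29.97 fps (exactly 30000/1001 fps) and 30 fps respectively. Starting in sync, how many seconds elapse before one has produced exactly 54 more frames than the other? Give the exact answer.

1801.8 seconds

The gap grows by |30 − 30000/1001| = 30/1001 frames per second.
Time for a 54-frame gap: 54 ÷ (30/1001) = 1801.8 s.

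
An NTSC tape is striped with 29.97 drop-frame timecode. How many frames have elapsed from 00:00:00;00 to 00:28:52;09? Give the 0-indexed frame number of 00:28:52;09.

51917

Complete 10-minute blocks: 2, each 17982 frames → 35964.
Remaining 8 whole minutes in the current block: 1800 + 7 × 1798 = 14386 frames.
Within the current minute: 52 × 30 + 9 − 2 = 1567 (labels ;00/;01 skipped at this minute). Total = 35964 + 14386 + 1567 = 51917.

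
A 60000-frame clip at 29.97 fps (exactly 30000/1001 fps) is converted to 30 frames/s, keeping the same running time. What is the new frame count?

Target frames = source frames × (target rate / source rate) = 60000 × (30)/(30000/1001) = 60000 × 1001/1000 = 60060.

60060 frames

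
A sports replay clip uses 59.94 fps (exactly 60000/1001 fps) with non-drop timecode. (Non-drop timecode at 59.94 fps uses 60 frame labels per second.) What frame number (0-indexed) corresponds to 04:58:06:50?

Total seconds to the label: (4 × 3600 + 58 × 60 + 6) = 17886.
Frame index = 17886 × 60 + 50 = 1073210.

1073210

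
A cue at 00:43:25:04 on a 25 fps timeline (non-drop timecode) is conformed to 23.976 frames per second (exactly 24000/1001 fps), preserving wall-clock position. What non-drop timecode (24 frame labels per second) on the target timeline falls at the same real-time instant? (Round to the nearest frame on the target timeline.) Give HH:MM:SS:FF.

Source frame index: (0×3600 + 43×60 + 25) × 25 + 4 = 65129.
Real time: 65129 / (25) = 65129/25 s.
Target frame: (65129/25) × (24000/1001) = 62523840/1001 ≈ 62461.379 → 62461.
At 24 labels/s: frame 62461 → 00:43:22:13.

00:43:22:13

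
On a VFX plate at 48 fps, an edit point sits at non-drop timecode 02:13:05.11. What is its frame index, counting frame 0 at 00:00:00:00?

frame 383291

Total seconds to the label: (2 × 3600 + 13 × 60 + 5) = 7985.
Frame index = 7985 × 48 + 11 = 383291.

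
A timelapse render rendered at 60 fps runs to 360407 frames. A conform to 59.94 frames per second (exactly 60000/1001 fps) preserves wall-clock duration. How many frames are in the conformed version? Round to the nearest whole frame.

Frames at target rate = 360407 × (60000/1001) / (60) = 360407000/1001 ≈ 360046.953.
Nearest whole frame: 360047.

360047 frames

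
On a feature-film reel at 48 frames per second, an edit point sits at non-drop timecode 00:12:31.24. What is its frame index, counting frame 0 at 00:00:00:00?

Total seconds to the label: (0 × 3600 + 12 × 60 + 31) = 751.
Frame index = 751 × 48 + 24 = 36072.

36072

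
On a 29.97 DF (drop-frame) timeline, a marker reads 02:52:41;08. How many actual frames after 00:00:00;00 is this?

310528

Complete 10-minute blocks: 17, each 17982 frames → 305694.
Remaining 2 whole minutes in the current block: 1800 + 1 × 1798 = 3598 frames.
Within the current minute: 41 × 30 + 8 − 2 = 1236 (labels ;00/;01 skipped at this minute). Total = 305694 + 3598 + 1236 = 310528.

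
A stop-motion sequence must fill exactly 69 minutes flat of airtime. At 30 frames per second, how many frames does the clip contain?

69 min = 4140 s.
Frames = 4140 × 30 = 124200.

124200 frames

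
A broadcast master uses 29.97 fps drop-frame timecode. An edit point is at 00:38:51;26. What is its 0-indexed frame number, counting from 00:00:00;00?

69886

Complete 10-minute blocks: 3, each 17982 frames → 53946.
Remaining 8 whole minutes in the current block: 1800 + 7 × 1798 = 14386 frames.
Within the current minute: 51 × 30 + 26 − 2 = 1554 (labels ;00/;01 skipped at this minute). Total = 53946 + 14386 + 1554 = 69886.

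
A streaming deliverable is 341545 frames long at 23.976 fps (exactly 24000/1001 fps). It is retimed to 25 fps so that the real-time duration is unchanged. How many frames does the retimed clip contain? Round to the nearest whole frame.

356132 frames

Frames at target rate = 341545 × (25) / (24000/1001) = 68377309/192 ≈ 356131.818.
Nearest whole frame: 356132.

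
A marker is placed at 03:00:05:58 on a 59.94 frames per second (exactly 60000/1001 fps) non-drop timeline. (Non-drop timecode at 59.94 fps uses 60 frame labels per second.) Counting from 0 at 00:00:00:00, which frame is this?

648358

Total seconds to the label: (3 × 3600 + 0 × 60 + 5) = 10805.
Frame index = 10805 × 60 + 58 = 648358.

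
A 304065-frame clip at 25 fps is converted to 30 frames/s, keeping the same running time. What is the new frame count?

364878 frames

Target frames = source frames × (target rate / source rate) = 304065 × (30)/(25) = 304065 × 6/5 = 364878.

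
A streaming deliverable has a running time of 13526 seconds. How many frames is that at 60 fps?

811560 frames

Frames = 13526 × 60 = 811560.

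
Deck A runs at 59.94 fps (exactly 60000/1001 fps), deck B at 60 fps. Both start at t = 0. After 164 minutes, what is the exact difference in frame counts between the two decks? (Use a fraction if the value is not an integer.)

164 min = 9840 s.
A emits 60000/1001 × 9840 = 590400000/1001 frames; B emits 60 × 9840 = 590400.
Difference = 590400/1001 frames (≈ 589.8102); B is ahead of A.

590400/1001 frames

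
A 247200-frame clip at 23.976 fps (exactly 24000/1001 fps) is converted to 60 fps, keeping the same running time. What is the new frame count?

618618 frames

Target frames = source frames × (target rate / source rate) = 247200 × (60)/(24000/1001) = 247200 × 1001/400 = 618618.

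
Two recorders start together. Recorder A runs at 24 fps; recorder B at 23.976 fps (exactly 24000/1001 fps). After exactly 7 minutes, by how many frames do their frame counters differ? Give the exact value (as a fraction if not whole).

1440/143 frames

7 min = 420 s.
A emits 24 × 420 = 10080 frames; B emits 24000/1001 × 420 = 1440000/143.
Difference = 1440/143 frames (≈ 10.0699); B is behind A.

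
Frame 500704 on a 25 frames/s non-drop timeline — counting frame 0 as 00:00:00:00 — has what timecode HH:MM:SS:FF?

05:33:48:04

500704 ÷ 25 = 20028 full seconds, remainder 4 frames.
20028 s = 5 h 33 min 48 s.
Timecode: 05:33:48:04.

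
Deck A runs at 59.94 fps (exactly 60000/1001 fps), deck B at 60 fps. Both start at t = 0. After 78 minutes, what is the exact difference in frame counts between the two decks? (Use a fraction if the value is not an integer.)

78 min = 4680 s.
A emits 60000/1001 × 4680 = 21600000/77 frames; B emits 60 × 4680 = 280800.
Difference = 21600/77 frames (≈ 280.5195); B is ahead of A.

21600/77 frames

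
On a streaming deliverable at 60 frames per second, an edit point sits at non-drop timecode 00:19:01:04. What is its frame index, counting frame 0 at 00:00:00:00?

Total seconds to the label: (0 × 3600 + 19 × 60 + 1) = 1141.
Frame index = 1141 × 60 + 4 = 68464.

frame 68464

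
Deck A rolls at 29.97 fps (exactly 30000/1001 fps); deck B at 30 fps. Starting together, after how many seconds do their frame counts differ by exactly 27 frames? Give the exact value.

900.9 seconds

The gap grows by |30 − 30000/1001| = 30/1001 frames per second.
Time for a 27-frame gap: 27 ÷ (30/1001) = 900.9 s.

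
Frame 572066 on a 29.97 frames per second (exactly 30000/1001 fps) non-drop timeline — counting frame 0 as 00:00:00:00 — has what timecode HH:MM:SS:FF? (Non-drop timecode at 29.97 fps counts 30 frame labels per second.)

572066 ÷ 30 = 19068 full seconds, remainder 26 frames.
19068 s = 5 h 17 min 48 s.
Timecode: 05:17:48:26.

05:17:48:26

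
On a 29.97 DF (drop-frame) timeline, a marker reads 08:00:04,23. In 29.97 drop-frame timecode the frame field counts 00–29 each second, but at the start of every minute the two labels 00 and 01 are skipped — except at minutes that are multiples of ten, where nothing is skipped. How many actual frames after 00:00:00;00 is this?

As if non-drop at 30 labels/s: (8 × 3600 + 0 × 60 + 4) × 30 + 23 = 864143.
Minute boundaries passed: 480; those not divisible by 10: 480 − 48 = 432; dropped labels = 2 × 432 = 864.
Actual frame index = 864143 − 864 = 863279.

863279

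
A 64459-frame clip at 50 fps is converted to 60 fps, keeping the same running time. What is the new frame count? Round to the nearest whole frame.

77351 frames

Frames at target rate = 64459 × (60) / (50) = 386754/5 ≈ 77350.800.
Nearest whole frame: 77351.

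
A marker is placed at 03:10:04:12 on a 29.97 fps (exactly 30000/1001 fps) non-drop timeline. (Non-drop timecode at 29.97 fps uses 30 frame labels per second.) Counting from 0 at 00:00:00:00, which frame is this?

Total seconds to the label: (3 × 3600 + 10 × 60 + 4) = 11404.
Frame index = 11404 × 30 + 12 = 342132.

342132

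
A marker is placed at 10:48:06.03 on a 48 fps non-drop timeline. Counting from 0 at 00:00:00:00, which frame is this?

frame 1866531

Total seconds to the label: (10 × 3600 + 48 × 60 + 6) = 38886.
Frame index = 38886 × 48 + 3 = 1866531.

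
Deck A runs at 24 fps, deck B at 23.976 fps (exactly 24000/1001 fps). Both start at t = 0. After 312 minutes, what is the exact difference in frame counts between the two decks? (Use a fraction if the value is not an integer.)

312 min = 18720 s.
A emits 24 × 18720 = 449280 frames; B emits 24000/1001 × 18720 = 34560000/77.
Difference = 34560/77 frames (≈ 448.8312); B is behind A.

34560/77 frames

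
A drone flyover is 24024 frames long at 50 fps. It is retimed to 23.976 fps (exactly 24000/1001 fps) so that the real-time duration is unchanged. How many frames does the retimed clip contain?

11520 frames

Target frames = source frames × (target rate / source rate) = 24024 × (24000/1001)/(50) = 24024 × 480/1001 = 11520.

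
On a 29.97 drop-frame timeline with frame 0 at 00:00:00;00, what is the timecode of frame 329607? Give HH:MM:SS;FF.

Ten DF minutes hold 17982 frames, so frame 329607 lies in block 18 (frames 323676–341657) with 5931 frames into that block.
The block's first minute is 1800 frames and the rest 1798 each; 5931 frames reaches minute 3, so 18 × 18 + 3 × 2 = 330 labels have been skipped so far.
Adding those back, label number 329607 + 330 = 329937 at 30 labels/s is 10997 s + 27 f = 3 h 3 min 17 s frame 27, i.e. 03:03:17;27.

03:03:17;27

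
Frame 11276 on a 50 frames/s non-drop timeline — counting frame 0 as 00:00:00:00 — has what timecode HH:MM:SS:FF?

11276 ÷ 50 = 225 full seconds, remainder 26 frames.
225 s = 0 h 3 min 45 s.
Timecode: 00:03:45:26.

00:03:45:26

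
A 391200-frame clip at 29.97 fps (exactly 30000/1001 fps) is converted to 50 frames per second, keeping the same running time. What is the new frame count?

Target frames = source frames × (target rate / source rate) = 391200 × (50)/(30000/1001) = 391200 × 1001/600 = 652652.

652652 frames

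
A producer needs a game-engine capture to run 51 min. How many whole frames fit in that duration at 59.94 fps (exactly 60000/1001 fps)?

51 min = 3060 s.
Frames = 3060 × 60000/1001 = 183600000/1001 ≈ 183416.5834.
Complete frames: 183416.

183416 frames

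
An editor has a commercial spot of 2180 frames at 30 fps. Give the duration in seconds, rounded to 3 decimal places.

Running time = 2180 × 1/30 = 218/3 s ≈ 72.667 s.

72.667 seconds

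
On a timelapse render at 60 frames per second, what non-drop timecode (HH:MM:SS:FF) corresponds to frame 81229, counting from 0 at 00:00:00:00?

81229 ÷ 60 = 1353 full seconds, remainder 49 frames.
1353 s = 0 h 22 min 33 s.
Timecode: 00:22:33:49.

00:22:33:49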